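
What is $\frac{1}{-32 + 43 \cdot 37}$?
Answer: $\frac{1}{1559} \approx 0.00064144$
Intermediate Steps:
$\frac{1}{-32 + 43 \cdot 37} = \frac{1}{-32 + 1591} = \frac{1}{1559}$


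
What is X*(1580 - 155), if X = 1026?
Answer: 1462050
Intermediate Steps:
X*(1580 - 155) = 1026*(1580 - 155) = 1026*1425 = 1462050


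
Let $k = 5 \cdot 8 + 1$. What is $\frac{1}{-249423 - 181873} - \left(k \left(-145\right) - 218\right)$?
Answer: $\frac{2658077247}{431296} \approx 6163.0$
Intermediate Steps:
$k = 41$ ($k = 40 + 1 = 41$)
$\frac{1}{-249423 - 181873} - \left(k \left(-145\right) - 218\right) = \frac{1}{-249423 - 181873} - \left(41 \left(-145\right) - 218\right) = \frac{1}{-431296} - \left(-5945 - 218\right) = - \frac{1}{431296} - -6163 = - \frac{1}{431296} + 6163 = \frac{2658077247}{431296}$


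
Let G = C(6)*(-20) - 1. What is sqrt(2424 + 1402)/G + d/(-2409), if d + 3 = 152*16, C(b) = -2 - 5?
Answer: -2429/2409 + sqrt(3826)/139 ≈ -0.56330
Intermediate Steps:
C(b) = -7
d = 2429 (d = -3 + 152*16 = -3 + 2432 = 2429)
G = 139 (G = -7*(-20) - 1 = 140 - 1 = 139)
sqrt(2424 + 1402)/G + d/(-2409) = sqrt(2424 + 1402)/139 + 2429/(-2409) = sqrt(3826)*(1/139) + 2429*(-1/2409) = sqrt(3826)/139 - 2429/2409 = -2429/2409 + sqrt(3826)/139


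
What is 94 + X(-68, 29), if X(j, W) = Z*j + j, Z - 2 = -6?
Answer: 298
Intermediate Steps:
Z = -4 (Z = 2 - 6 = -4)
X(j, W) = -3*j (X(j, W) = -4*j + j = -3*j)
94 + X(-68, 29) = 94 - 3*(-68) = 94 + 204 = 298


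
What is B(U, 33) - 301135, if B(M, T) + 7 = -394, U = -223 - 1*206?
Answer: -301536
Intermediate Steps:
U = -429 (U = -223 - 206 = -429)
B(M, T) = -401 (B(M, T) = -7 - 394 = -401)
B(U, 33) - 301135 = -401 - 301135 = -301536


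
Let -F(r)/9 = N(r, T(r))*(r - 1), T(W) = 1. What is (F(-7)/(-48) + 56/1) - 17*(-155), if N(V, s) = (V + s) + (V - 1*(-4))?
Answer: 5409/2 ≈ 2704.5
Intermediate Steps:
N(V, s) = 4 + s + 2*V (N(V, s) = (V + s) + (V + 4) = (V + s) + (4 + V) = 4 + s + 2*V)
F(r) = -9*(-1 + r)*(5 + 2*r) (F(r) = -9*(4 + 1 + 2*r)*(r - 1) = -9*(5 + 2*r)*(-1 + r) = -9*(-1 + r)*(5 + 2*r))
(F(-7)/(-48) + 56/1) - 17*(-155) = ((45 - 27*(-7) - 18*(-7)**2)/(-48) + 56/1) - 17*(-155) = ((45 + 189 - 18*49)*(-1/48) + 56*1) + 2635 = ((45 + 189 - 882)*(-1/48) + 56) + 2635 = (-648*(-1/48) + 56) + 2635 = (27/2 + 56) + 2635 = 139/2 + 2635 = 5409/2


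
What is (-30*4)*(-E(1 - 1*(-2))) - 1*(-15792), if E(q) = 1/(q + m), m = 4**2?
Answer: 300168/19 ≈ 15798.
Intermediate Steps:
m = 16
E(q) = 1/(16 + q) (E(q) = 1/(q + 16) = 1/(16 + q))
(-30*4)*(-E(1 - 1*(-2))) - 1*(-15792) = (-30*4)*(-1/(16 + (1 - 1*(-2)))) - 1*(-15792) = -(-120)/(16 + (1 + 2)) + 15792 = -(-120)/(16 + 3) + 15792 = -(-120)/19 + 15792 = -120*(-1/19) + 15792 = 120/19 + 15792 = 300168/19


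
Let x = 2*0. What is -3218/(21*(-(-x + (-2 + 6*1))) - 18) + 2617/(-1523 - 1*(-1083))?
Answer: 574493/22440 ≈ 25.601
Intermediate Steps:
x = 0
-3218/(21*(-(-x + (-2 + 6*1))) - 18) + 2617/(-1523 - 1*(-1083)) = -3218/(21*(-(-1*0 + (-2 + 6*1))) - 18) + 2617/(-1523 - 1*(-1083)) = -3218/(21*(-(0 + (-2 + 6))) - 18) + 2617/(-1523 + 1083) = -3218/(21*(-(0 + 4)) - 18) + 2617/(-440) = -3218/(21*(-1*4) - 18) + 2617*(-1/440) = -3218/(21*(-4) - 18) - 2617/440 = -3218/(-84 - 18) - 2617/440 = -3218/(-102) - 2617/440 = -3218*(-1/102) - 2617/440 = 1609/51 - 2617/440 = 574493/22440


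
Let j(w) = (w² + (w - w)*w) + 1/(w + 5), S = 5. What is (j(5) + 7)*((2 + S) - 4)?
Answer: 963/10 ≈ 96.300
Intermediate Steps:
j(w) = w² + 1/(5 + w) (j(w) = (w² + 0*w) + 1/(5 + w) = (w² + 0) + 1/(5 + w) = w² + 1/(5 + w))
(j(5) + 7)*((2 + S) - 4) = ((1 + 5³ + 5*5²)/(5 + 5) + 7)*((2 + 5) - 4) = ((1 + 125 + 5*25)/10 + 7)*(7 - 4) = ((1 + 125 + 125)/10 + 7)*3 = ((⅒)*251 + 7)*3 = (251/10 + 7)*3 = (321/10)*3 = 963/10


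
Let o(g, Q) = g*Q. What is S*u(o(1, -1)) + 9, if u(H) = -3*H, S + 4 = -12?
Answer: -39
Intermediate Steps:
o(g, Q) = Q*g
S = -16 (S = -4 - 12 = -16)
S*u(o(1, -1)) + 9 = -(-48)*(-1*1) + 9 = -(-48)*(-1) + 9 = -16*3 + 9 = -48 + 9 = -39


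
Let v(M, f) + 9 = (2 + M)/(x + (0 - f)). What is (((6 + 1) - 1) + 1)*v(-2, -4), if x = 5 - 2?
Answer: -63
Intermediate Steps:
x = 3
v(M, f) = -9 + (2 + M)/(3 - f) (v(M, f) = -9 + (2 + M)/(3 + (0 - f)) = -9 + (2 + M)/(3 - f))
(((6 + 1) - 1) + 1)*v(-2, -4) = (((6 + 1) - 1) + 1)*((25 - 1*(-2) - 9*(-4))/(-3 - 4)) = ((7 - 1) + 1)*((25 + 2 + 36)/(-7)) = (6 + 1)*(-1/7*63) = 7*(-9) = -63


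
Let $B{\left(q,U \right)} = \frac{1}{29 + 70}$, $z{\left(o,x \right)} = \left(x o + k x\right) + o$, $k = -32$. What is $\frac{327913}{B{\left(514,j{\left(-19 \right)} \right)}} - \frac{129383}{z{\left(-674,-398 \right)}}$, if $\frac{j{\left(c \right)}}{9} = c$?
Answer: $\frac{9099941734135}{280314} \approx 3.2463 \cdot 10^{7}$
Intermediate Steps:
$j{\left(c \right)} = 9 c$
$z{\left(o,x \right)} = o - 32 x + o x$ ($z{\left(o,x \right)} = \left(x o - 32 x\right) + o = \left(o x - 32 x\right) + o = \left(- 32 x + o x\right) + o = o - 32 x + o x$)
$B{\left(q,U \right)} = \frac{1}{99}$
$\frac{327913}{B{\left(514,j{\left(-19 \right)} \right)}} - \frac{129383}{z{\left(-674,-398 \right)}} = 327913 \frac{1}{\frac{1}{99}} - \frac{129383}{-674 - -12736 - -268252} = 327913 \cdot 99 - \frac{129383}{-674 + 12736 + 268252} = 32463387 - \frac{129383}{280314} = \frac{9099941734135}{280314}$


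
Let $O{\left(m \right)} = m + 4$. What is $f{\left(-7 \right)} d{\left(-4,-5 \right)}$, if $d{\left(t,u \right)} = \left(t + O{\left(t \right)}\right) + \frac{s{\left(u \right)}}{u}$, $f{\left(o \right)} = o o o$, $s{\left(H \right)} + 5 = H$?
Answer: $686$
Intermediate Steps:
$s{\left(H \right)} = -5 + H$
$f{\left(o \right)} = o^{3}$ ($f{\left(o \right)} = o^{2} o = o^{3}$)
$O{\left(m \right)} = 4 + m$
$d{\left(t,u \right)} = 4 + 2 t + \frac{-5 + u}{u}$ ($d{\left(t,u \right)} = \left(t + \left(4 + t\right)\right) + \frac{-5 + u}{u} = \left(4 + 2 t\right) + \frac{-5 + u}{u} = 4 + 2 t + \frac{-5 + u}{u}$)
$f{\left(-7 \right)} d{\left(-4,-5 \right)} = \left(-7\right)^{3} \left(5 - \frac{5}{-5} + 2 \left(-4\right)\right) = - 343 \left(5 - -1 - 8\right) = - 343 \left(5 + 1 - 8\right) = \left(-343\right) \left(-2\right) = 686$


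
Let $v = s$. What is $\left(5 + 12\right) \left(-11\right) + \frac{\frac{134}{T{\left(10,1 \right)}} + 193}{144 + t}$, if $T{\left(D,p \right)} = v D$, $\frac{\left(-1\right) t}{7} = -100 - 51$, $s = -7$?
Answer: $- \frac{7853857}{42035} \approx -186.84$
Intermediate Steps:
$t = 1057$ ($t = - 7 \left(-100 - 51\right) = \left(-7\right) \left(-151\right) = 1057$)
$v = -7$
$T{\left(D,p \right)} = - 7 D$
$\left(5 + 12\right) \left(-11\right) + \frac{\frac{134}{T{\left(10,1 \right)}} + 193}{144 + t} = \left(5 + 12\right) \left(-11\right) + \frac{\frac{134}{\left(-7\right) 10} + 193}{144 + 1057} = 17 \left(-11\right) + \frac{\frac{134}{-70} + 193}{1201} = -187 + \left(134 \left(- \frac{1}{70}\right) + 193\right) \frac{1}{1201} = -187 + \left(- \frac{67}{35} + 193\right) \frac{1}{1201} = -187 + \frac{6688}{35} \cdot \frac{1}{1201} = -187 + \frac{6688}{42035} = - \frac{7853857}{42035}$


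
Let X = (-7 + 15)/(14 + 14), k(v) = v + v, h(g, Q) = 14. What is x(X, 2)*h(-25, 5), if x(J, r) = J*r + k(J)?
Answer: 16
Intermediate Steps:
k(v) = 2*v
X = 2/7 (X = 8/28 = 8*(1/28) = 2/7 ≈ 0.28571)
x(J, r) = 2*J + J*r (x(J, r) = J*r + 2*J = 2*J + J*r)
x(X, 2)*h(-25, 5) = (2*(2 + 2)/7)*14 = ((2/7)*4)*14 = (8/7)*14 = 16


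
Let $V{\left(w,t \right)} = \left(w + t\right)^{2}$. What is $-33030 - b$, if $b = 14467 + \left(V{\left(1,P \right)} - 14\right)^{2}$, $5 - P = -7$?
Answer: $-71522$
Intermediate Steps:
$P = 12$ ($P = 5 - -7 = 5 + 7 = 12$)
$V{\left(w,t \right)} = \left(t + w\right)^{2}$
$b = 38492$ ($b = 14467 + \left(\left(12 + 1\right)^{2} - 14\right)^{2} = 14467 + \left(13^{2} - 14\right)^{2} = 14467 + \left(169 - 14\right)^{2} = 14467 + 155^{2} = 14467 + 24025 = 38492$)
$-33030 - b = -33030 - 38492 = -71522$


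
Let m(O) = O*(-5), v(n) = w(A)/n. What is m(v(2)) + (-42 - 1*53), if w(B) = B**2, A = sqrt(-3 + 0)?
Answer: -175/2 ≈ -87.500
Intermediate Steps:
A = I*sqrt(3) (A = sqrt(-3) = I*sqrt(3) ≈ 1.732*I)
v(n) = -3/n (v(n) = (I*sqrt(3))**2/n = -3/n)
m(O) = -5*O
m(v(2)) + (-42 - 1*53) = -(-15)/2 + (-42 - 1*53) = -(-15)/2 + (-42 - 53) = -5*(-3/2) - 95 = 15/2 - 95 = -175/2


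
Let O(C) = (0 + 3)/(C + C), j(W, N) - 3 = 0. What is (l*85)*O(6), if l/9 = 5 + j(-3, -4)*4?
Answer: 13005/4 ≈ 3251.3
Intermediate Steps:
j(W, N) = 3 (j(W, N) = 3 + 0 = 3)
l = 153 (l = 9*(5 + 3*4) = 9*(5 + 12) = 9*17 = 153)
O(C) = 3/(2*C) (O(C) = 3/((2*C)) = 3*(1/(2*C)) = 3/(2*C))
(l*85)*O(6) = (153*85)*((3/2)/6) = 13005*((3/2)*(⅙)) = 13005*(¼) = 13005/4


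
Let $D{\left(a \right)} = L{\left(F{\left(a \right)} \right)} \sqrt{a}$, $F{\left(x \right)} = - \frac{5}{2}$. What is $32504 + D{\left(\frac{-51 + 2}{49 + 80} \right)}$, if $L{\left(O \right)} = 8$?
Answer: $32504 + \frac{56 i \sqrt{129}}{129} \approx 32504.0 + 4.9305 i$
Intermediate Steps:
$F{\left(x \right)} = - \frac{5}{2}$ ($F{\left(x \right)} = \left(-5\right) \frac{1}{2} = - \frac{5}{2}$)
$D{\left(a \right)} = 8 \sqrt{a}$
$32504 + D{\left(\frac{-51 + 2}{49 + 80} \right)} = 32504 + 8 \sqrt{\frac{-51 + 2}{49 + 80}} = 32504 + 8 \sqrt{- \frac{49}{129}} = 32504 + 8 \frac{7 i \sqrt{129}}{129} = 32504 + \frac{56 i \sqrt{129}}{129}$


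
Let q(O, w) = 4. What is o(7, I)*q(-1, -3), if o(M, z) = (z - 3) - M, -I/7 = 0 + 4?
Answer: -152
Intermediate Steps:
I = -28 (I = -7*(0 + 4) = -7*4 = -28)
o(M, z) = -3 + z - M (o(M, z) = (-3 + z) - M = -3 + z - M)
o(7, I)*q(-1, -3) = (-3 - 28 - 1*7)*4 = (-3 - 28 - 7)*4 = -38*4 = -152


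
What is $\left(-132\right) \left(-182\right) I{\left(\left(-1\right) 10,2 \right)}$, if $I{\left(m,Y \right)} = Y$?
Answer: $48048$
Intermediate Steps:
$\left(-132\right) \left(-182\right) I{\left(\left(-1\right) 10,2 \right)} = \left(-132\right) \left(-182\right) 2 = 24024 \cdot 2 = 48048$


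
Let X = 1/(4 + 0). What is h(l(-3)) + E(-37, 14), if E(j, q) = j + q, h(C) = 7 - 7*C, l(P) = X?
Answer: -71/4 ≈ -17.750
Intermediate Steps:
X = 1/4 ≈ 0.25000
l(P) = 1/4
h(l(-3)) + E(-37, 14) = (7 - 7*1/4) + (-37 + 14) = (7 - 7/4) - 23 = 21/4 - 23 = -71/4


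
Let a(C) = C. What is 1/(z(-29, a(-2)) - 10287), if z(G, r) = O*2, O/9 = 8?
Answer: -1/10143 ≈ -9.8590e-5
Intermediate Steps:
O = 72 (O = 9*8 = 72)
z(G, r) = 144 (z(G, r) = 72*2 = 144)
1/(z(-29, a(-2)) - 10287) = 1/(144 - 10287) = 1/(-10143) = -1/10143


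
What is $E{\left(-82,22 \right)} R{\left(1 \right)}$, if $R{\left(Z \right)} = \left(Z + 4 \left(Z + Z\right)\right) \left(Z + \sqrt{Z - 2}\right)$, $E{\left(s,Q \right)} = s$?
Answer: $-738 - 738 i \approx -738.0 - 738.0 i$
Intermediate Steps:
$R{\left(Z \right)} = 9 Z \left(Z + \sqrt{-2 + Z}\right)$ ($R{\left(Z \right)} = \left(Z + 4 \cdot 2 Z\right) \left(Z + \sqrt{-2 + Z}\right) = \left(Z + 8 Z\right) \left(Z + \sqrt{-2 + Z}\right) = 9 Z \left(Z + \sqrt{-2 + Z}\right)$)
$E{\left(-82,22 \right)} R{\left(1 \right)} = - 82 \cdot 9 \cdot 1 \left(1 + \sqrt{-2 + 1}\right) = - 82 \cdot 9 \cdot 1 \left(1 + \sqrt{-1}\right) = - 82 \cdot 9 \cdot 1 \left(1 + i\right) = - 82 \left(9 + 9 i\right) = -738 - 738 i$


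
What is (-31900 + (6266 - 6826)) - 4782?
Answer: -37242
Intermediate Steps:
(-31900 + (6266 - 6826)) - 4782 = (-31900 - 560) - 4782 = -32460 - 4782 = -37242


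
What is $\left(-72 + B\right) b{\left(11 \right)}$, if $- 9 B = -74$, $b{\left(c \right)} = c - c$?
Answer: $0$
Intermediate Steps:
$b{\left(c \right)} = 0$
$B = \frac{74}{9}$ ($B = \left(- \frac{1}{9}\right) \left(-74\right) = \frac{74}{9} \approx 8.2222$)
$\left(-72 + B\right) b{\left(11 \right)} = \left(-72 + \frac{74}{9}\right) 0 = \left(- \frac{574}{9}\right) 0 = 0$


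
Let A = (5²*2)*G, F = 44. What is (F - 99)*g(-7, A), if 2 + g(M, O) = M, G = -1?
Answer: 495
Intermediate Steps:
A = -50 (A = (5²*2)*(-1) = (25*2)*(-1) = 50*(-1) = -50)
g(M, O) = -2 + M
(F - 99)*g(-7, A) = (44 - 99)*(-2 - 7) = -55*(-9) = 495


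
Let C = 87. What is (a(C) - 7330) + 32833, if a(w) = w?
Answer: 25590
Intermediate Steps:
(a(C) - 7330) + 32833 = (87 - 7330) + 32833 = -7243 + 32833 = 25590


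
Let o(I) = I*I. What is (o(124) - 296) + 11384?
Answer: 26464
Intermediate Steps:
o(I) = I²
(o(124) - 296) + 11384 = (124² - 296) + 11384 = (15376 - 296) + 11384 = 15080 + 11384 = 26464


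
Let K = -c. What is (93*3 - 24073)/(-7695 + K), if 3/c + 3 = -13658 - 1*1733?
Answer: 366284836/118456827 ≈ 3.0921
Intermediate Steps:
c = -3/15394 (c = 3/(-3 + (-13658 - 1*1733)) = 3/(-3 + (-13658 - 1733)) = 3/(-3 - 15391) = 3/(-15394) = 3*(-1/15394) = -3/15394 ≈ -0.00019488)
K = 3/15394 (K = -1*(-3/15394) = 3/15394 ≈ 0.00019488)
(93*3 - 24073)/(-7695 + K) = (93*3 - 24073)/(-7695 + 3/15394) = (279 - 24073)/(-118456827/15394) = -23794*(-15394/118456827) = 366284836/118456827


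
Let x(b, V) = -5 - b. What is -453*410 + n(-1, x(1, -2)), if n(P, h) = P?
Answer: -185731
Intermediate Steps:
-453*410 + n(-1, x(1, -2)) = -453*410 - 1 = -185730 - 1 = -185731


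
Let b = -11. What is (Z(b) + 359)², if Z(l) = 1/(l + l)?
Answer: 62362609/484 ≈ 1.2885e+5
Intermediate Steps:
Z(l) = 1/(2*l)
(Z(b) + 359)² = ((½)/(-11) + 359)² = ((½)*(-1/11) + 359)² = (-1/22 + 359)² = (7897/22)² = 62362609/484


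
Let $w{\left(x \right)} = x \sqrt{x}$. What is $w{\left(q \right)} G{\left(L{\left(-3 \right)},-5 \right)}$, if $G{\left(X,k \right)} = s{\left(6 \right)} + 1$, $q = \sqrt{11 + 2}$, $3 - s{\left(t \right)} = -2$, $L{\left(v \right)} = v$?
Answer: $6 \cdot 13^{\frac{3}{4}} \approx 41.078$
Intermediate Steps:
$s{\left(t \right)} = 5$ ($s{\left(t \right)} = 3 - -2 = 3 + 2 = 5$)
$q = \sqrt{13} \approx 3.6056$
$G{\left(X,k \right)} = 6$ ($G{\left(X,k \right)} = 5 + 1 = 6$)
$w{\left(x \right)} = x^{\frac{3}{2}}$
$w{\left(q \right)} G{\left(L{\left(-3 \right)},-5 \right)} = \left(\sqrt{13}\right)^{\frac{3}{2}} \cdot 6 = 13^{\frac{3}{4}} \cdot 6 = 6 \cdot 13^{\frac{3}{4}}$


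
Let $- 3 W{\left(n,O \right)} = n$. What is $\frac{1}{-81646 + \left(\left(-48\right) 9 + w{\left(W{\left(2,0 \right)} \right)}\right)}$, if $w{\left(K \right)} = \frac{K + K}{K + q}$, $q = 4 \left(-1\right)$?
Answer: $- \frac{7}{574544} \approx -1.2184 \cdot 10^{-5}$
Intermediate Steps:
$q = -4$
$W{\left(n,O \right)} = - \frac{n}{3}$
$w{\left(K \right)} = \frac{2 K}{-4 + K}$ ($w{\left(K \right)} = \frac{K + K}{K - 4} = \frac{2 K}{-4 + K}$)
$\frac{1}{-81646 + \left(\left(-48\right) 9 + w{\left(W{\left(2,0 \right)} \right)}\right)} = \frac{1}{-81646 - \left(432 - \frac{2 \left(\left(- \frac{1}{3}\right) 2\right)}{-4 - \frac{2}{3}}\right)} = \frac{1}{-81646 - \left(432 + \frac{4}{3 \left(-4 - \frac{2}{3}\right)}\right)} = \frac{1}{-81646 - \left(432 + \frac{4}{3 \left(- \frac{14}{3}\right)}\right)} = \frac{1}{-81646 - \left(432 + \frac{4}{3} \left(- \frac{3}{14}\right)\right)} = \frac{1}{-81646 + \left(-432 + \frac{2}{7}\right)} = \frac{1}{-81646 - \frac{3022}{7}} = \frac{1}{- \frac{574544}{7}} = - \frac{7}{574544}$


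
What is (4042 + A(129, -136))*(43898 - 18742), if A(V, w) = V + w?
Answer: 101504460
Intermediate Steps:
(4042 + A(129, -136))*(43898 - 18742) = (4042 + (129 - 136))*(43898 - 18742) = (4042 - 7)*25156 = 4035*25156 = 101504460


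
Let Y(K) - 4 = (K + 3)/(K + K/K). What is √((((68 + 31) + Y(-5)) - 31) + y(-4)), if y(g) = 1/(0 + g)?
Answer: 17/2 ≈ 8.5000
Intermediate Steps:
Y(K) = 4 + (3 + K)/(1 + K) (Y(K) = 4 + (K + 3)/(K + K/K) = 4 + (3 + K)/(K + 1) = 4 + (3 + K)/(1 + K))
y(g) = 1/g
√((((68 + 31) + Y(-5)) - 31) + y(-4)) = √((((68 + 31) + (7 + 5*(-5))/(1 - 5)) - 31) + 1/(-4)) = √(((99 + (7 - 25)/(-4)) - 31) - ¼) = √(((99 - ¼*(-18)) - 31) - ¼) = √(((99 + 9/2) - 31) - ¼) = √((207/2 - 31) - ¼) = √(145/2 - ¼) = √(289/4) = 17/2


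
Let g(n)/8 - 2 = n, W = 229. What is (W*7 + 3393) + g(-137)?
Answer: 3916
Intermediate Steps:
g(n) = 16 + 8*n
(W*7 + 3393) + g(-137) = (229*7 + 3393) + (16 + 8*(-137)) = (1603 + 3393) + (16 - 1096) = 4996 - 1080 = 3916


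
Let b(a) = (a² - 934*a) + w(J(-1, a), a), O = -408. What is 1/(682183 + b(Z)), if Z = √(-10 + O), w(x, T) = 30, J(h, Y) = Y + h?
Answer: 681795/465209066833 + 934*I*√418/465209066833 ≈ 1.4656e-6 + 4.1047e-8*I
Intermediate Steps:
Z = I*√418 (Z = √(-10 - 408) = √(-418) = I*√418 ≈ 20.445*I)
b(a) = 30 + a² - 934*a (b(a) = (a² - 934*a) + 30 = 30 + a² - 934*a)
1/(682183 + b(Z)) = 1/(682183 + (30 + (I*√418)² - 934*I*√418)) = 1/(682183 + (30 - 418 - 934*I*√418)) = 1/(682183 + (-388 - 934*I*√418)) = 1/(681795 - 934*I*√418)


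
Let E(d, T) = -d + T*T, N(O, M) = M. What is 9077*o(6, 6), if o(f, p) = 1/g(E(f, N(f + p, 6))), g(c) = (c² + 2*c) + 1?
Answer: 9077/961 ≈ 9.4454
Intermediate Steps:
E(d, T) = T² - d (E(d, T) = -d + T² = T² - d)
g(c) = 1 + c² + 2*c
o(f, p) = 1/(73 + (36 - f)² - 2*f) (o(f, p) = 1/(1 + (6² - f)² + 2*(6² - f)) = 1/(1 + (36 - f)² + 2*(36 - f)) = 1/(1 + (36 - f)² + (72 - 2*f)) = 1/(73 + (36 - f)² - 2*f))
9077*o(6, 6) = 9077/(1369 + 6² - 74*6) = 9077/(1369 + 36 - 444) = 9077/961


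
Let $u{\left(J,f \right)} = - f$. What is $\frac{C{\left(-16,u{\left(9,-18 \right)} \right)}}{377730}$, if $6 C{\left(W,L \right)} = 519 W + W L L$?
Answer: $- \frac{1124}{188865} \approx -0.0059513$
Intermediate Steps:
$C{\left(W,L \right)} = \frac{173 W}{2} + \frac{W L^{2}}{6}$ ($C{\left(W,L \right)} = \frac{519 W + W L L}{6} = \frac{519 W + L W L}{6} = \frac{519 W + W L^{2}}{6} = \frac{173 W}{2} + \frac{W L^{2}}{6}$)
$\frac{C{\left(-16,u{\left(9,-18 \right)} \right)}}{377730} = \frac{\frac{1}{6} \left(-16\right) \left(519 + \left(\left(-1\right) \left(-18\right)\right)^{2}\right)}{377730} = \frac{1}{6} \left(-16\right) \left(519 + 18^{2}\right) \frac{1}{377730} = \frac{1}{6} \left(-16\right) \left(519 + 324\right) \frac{1}{377730} = \frac{1}{6} \left(-16\right) 843 \cdot \frac{1}{377730} = \left(-2248\right) \frac{1}{377730} = - \frac{1124}{188865}$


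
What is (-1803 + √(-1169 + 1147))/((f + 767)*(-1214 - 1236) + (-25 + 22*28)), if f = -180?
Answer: 1803/1437559 - I*√22/1437559 ≈ 0.0012542 - 3.2628e-6*I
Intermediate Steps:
(-1803 + √(-1169 + 1147))/((f + 767)*(-1214 - 1236) + (-25 + 22*28)) = (-1803 + √(-1169 + 1147))/((-180 + 767)*(-1214 - 1236) + (-25 + 22*28)) = (-1803 + √(-22))/(587*(-2450) + (-25 + 616)) = (-1803 + I*√22)/(-1438150 + 591) = (-1803 + I*√22)/(-1437559) = (-1803 + I*√22)*(-1/1437559) = 1803/1437559 - I*√22/1437559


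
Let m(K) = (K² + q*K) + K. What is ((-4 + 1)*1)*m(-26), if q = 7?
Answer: -1404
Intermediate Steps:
m(K) = K² + 8*K (m(K) = (K² + 7*K) + K = K² + 8*K)
((-4 + 1)*1)*m(-26) = ((-4 + 1)*1)*(-26*(8 - 26)) = (-3*1)*(-26*(-18)) = -3*468 = -1404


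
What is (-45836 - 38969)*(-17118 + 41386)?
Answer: -2058047740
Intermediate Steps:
(-45836 - 38969)*(-17118 + 41386) = -84805*24268 = -2058047740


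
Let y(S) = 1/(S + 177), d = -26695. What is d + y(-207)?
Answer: -800851/30 ≈ -26695.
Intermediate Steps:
y(S) = 1/(177 + S)
d + y(-207) = -26695 + 1/(177 - 207) = -26695 + 1/(-30) = -26695 - 1/30 = -800851/30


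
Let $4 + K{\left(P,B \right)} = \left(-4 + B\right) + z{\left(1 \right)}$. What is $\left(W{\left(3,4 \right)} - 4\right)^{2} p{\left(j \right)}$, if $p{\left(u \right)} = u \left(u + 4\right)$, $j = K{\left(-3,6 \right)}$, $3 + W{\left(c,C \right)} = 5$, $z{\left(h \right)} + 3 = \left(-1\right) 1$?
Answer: $48$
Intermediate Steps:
$z{\left(h \right)} = -4$ ($z{\left(h \right)} = -3 - 1 = -4$)
$W{\left(c,C \right)} = 2$ ($W{\left(c,C \right)} = -3 + 5 = 2$)
$K{\left(P,B \right)} = -12 + B$ ($K{\left(P,B \right)} = -4 + \left(\left(-4 + B\right) - 4\right) = -4 + \left(-8 + B\right) = -12 + B$)
$j = -6$ ($j = -12 + 6 = -6$)
$p{\left(u \right)} = u \left(4 + u\right)$
$\left(W{\left(3,4 \right)} - 4\right)^{2} p{\left(j \right)} = \left(2 - 4\right)^{2} \left(- 6 \left(4 - 6\right)\right) = \left(-2\right)^{2} \left(\left(-6\right) \left(-2\right)\right) = 4 \cdot 12 = 48$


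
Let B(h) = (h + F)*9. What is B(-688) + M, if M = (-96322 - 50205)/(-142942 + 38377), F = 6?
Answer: -641673443/104565 ≈ -6136.6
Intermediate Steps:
M = 146527/104565 (M = -146527/(-104565) = -146527*(-1/104565) = 146527/104565 ≈ 1.4013)
B(h) = 54 + 9*h (B(h) = (h + 6)*9 = (6 + h)*9 = 54 + 9*h)
B(-688) + M = (54 + 9*(-688)) + 146527/104565 = (54 - 6192) + 146527/104565 = -6138 + 146527/104565 = -641673443/104565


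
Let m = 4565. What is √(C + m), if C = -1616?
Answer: √2949 ≈ 54.305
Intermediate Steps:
√(C + m) = √(-1616 + 4565) = √2949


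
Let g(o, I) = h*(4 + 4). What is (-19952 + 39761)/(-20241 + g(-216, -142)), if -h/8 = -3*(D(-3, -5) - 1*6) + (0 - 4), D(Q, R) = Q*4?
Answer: -19809/23441 ≈ -0.84506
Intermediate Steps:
D(Q, R) = 4*Q
h = -400 (h = -8*(-3*(4*(-3) - 1*6) + (0 - 4)) = -8*(-3*(-12 - 6) - 4) = -8*(-3*(-18) - 4) = -8*(54 - 4) = -8*50 = -400)
g(o, I) = -3200 (g(o, I) = -400*(4 + 4) = -400*8 = -3200)
(-19952 + 39761)/(-20241 + g(-216, -142)) = (-19952 + 39761)/(-20241 - 3200) = 19809/(-23441) = 19809*(-1/23441) = -19809/23441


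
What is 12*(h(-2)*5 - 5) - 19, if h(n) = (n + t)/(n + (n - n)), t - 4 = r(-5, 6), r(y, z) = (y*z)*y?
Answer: -4639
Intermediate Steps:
r(y, z) = z*y²
t = 154 (t = 4 + 6*(-5)² = 4 + 6*25 = 4 + 150 = 154)
h(n) = (154 + n)/n (h(n) = (n + 154)/(n + (n - n)) = (154 + n)/(n + 0) = (154 + n)/n)
12*(h(-2)*5 - 5) - 19 = 12*(((154 - 2)/(-2))*5 - 5) - 19 = 12*(-½*152*5 - 5) - 19 = 12*(-76*5 - 5) - 19 = 12*(-380 - 5) - 19 = 12*(-385) - 19 = -4620 - 19 = -4639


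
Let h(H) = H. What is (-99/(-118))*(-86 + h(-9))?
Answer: -9405/118 ≈ -79.703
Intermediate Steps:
(-99/(-118))*(-86 + h(-9)) = (-99/(-118))*(-86 - 9) = -99*(-1/118)*(-95) = (99/118)*(-95) = -9405/118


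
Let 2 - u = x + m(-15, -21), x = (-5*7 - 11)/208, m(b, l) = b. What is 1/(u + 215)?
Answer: 104/24151 ≈ 0.0043062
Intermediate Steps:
x = -23/104 (x = (-35 - 11)*(1/208) = -46*1/208 = -23/104 ≈ -0.22115)
u = 1791/104 (u = 2 - (-23/104 - 15) = 2 - 1*(-1583/104) = 2 + 1583/104 = 1791/104 ≈ 17.221)
1/(u + 215) = 1/(1791/104 + 215) = 1/(24151/104) = 104/24151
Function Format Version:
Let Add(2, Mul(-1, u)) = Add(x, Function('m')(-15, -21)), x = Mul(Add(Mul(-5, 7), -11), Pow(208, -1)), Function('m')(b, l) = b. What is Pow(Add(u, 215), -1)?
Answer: Rational(104, 24151) ≈ 0.0043062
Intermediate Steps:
x = Rational(-23, 104) (x = Mul(Add(-35, -11), Rational(1, 208)) = Mul(-46, Rational(1, 208)) = Rational(-23, 104) ≈ -0.22115)
u = Rational(1791, 104) (u = Add(2, Mul(-1, Add(Rational(-23, 104), -15))) = Add(2, Mul(-1, Rational(-1583, 104))) = Add(2, Rational(1583, 104)) = Rational(1791, 104) ≈ 17.221)
Pow(Add(u, 215), -1) = Pow(Add(Rational(1791, 104), 215), -1) = Pow(Rational(24151, 104), -1) = Rational(104, 24151)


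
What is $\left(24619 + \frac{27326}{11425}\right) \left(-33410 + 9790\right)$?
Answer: $- \frac{1328858370324}{2285} \approx -5.8156 \cdot 10^{8}$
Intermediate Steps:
$\left(24619 + \frac{27326}{11425}\right) \left(-33410 + 9790\right) = \left(24619 + 27326 \cdot \frac{1}{11425}\right) \left(-23620\right) = \left(24619 + \frac{27326}{11425}\right) \left(-23620\right) = \frac{281299401}{11425} \left(-23620\right) = - \frac{1328858370324}{2285}$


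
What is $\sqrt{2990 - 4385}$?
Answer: $3 i \sqrt{155} \approx 37.35 i$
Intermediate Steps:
$\sqrt{2990 - 4385} = \sqrt{-1395} = 3 i \sqrt{155}$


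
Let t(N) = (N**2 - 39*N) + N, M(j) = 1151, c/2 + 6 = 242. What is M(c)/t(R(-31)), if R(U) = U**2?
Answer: 1151/887003 ≈ 0.0012976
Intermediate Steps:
c = 472 (c = -12 + 2*242 = -12 + 484 = 472)
t(N) = N**2 - 38*N
M(c)/t(R(-31)) = 1151/(((-31)**2*(-38 + (-31)**2))) = 1151/((961*(-38 + 961))) = 1151/((961*923)) = 1151/887003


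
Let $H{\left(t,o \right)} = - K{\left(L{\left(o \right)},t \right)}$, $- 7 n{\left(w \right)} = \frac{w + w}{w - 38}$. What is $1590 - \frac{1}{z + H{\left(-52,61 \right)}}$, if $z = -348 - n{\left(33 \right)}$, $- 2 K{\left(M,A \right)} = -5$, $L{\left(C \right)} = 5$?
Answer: $\frac{39220600}{24667} \approx 1590.0$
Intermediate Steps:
$n{\left(w \right)} = - \frac{2 w}{7 \left(-38 + w\right)}$ ($n{\left(w \right)} = - \frac{\left(w + w\right) \frac{1}{w - 38}}{7} = - \frac{2 w \frac{1}{-38 + w}}{7} = - \frac{2 w}{7 \left(-38 + w\right)}$)
$K{\left(M,A \right)} = \frac{5}{2}$ ($K{\left(M,A \right)} = \left(- \frac{1}{2}\right) \left(-5\right) = \frac{5}{2}$)
$z = - \frac{12246}{35}$ ($z = -348 - \left(-2\right) 33 \frac{1}{-266 + 7 \cdot 33} = -348 - \left(-2\right) 33 \frac{1}{-266 + 231} = -348 - \left(-2\right) 33 \frac{1}{-35} = -348 - \left(-2\right) 33 \left(- \frac{1}{35}\right) = -348 - \frac{66}{35} = - \frac{12246}{35} \approx -349.89$)
$H{\left(t,o \right)} = - \frac{5}{2}$ ($H{\left(t,o \right)} = \left(-1\right) \frac{5}{2} = - \frac{5}{2}$)
$1590 - \frac{1}{z + H{\left(-52,61 \right)}} = 1590 - \frac{1}{- \frac{12246}{35} - \frac{5}{2}} = 1590 - \frac{1}{- \frac{24667}{70}} = 1590 - - \frac{70}{24667} = 1590 + \frac{70}{24667} = \frac{39220600}{24667}$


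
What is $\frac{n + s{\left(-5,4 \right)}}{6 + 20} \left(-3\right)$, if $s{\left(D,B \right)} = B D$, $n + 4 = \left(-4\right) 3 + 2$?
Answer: $\frac{51}{13} \approx 3.9231$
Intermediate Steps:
$n = -14$ ($n = -4 + \left(\left(-4\right) 3 + 2\right) = -4 + \left(-12 + 2\right) = -4 - 10 = -14$)
$\frac{n + s{\left(-5,4 \right)}}{6 + 20} \left(-3\right) = \frac{-14 + 4 \left(-5\right)}{6 + 20} \left(-3\right) = \frac{-14 - 20}{26} \left(-3\right) = \frac{1}{26} \left(-34\right) \left(-3\right) = \left(- \frac{17}{13}\right) \left(-3\right) = \frac{51}{13}$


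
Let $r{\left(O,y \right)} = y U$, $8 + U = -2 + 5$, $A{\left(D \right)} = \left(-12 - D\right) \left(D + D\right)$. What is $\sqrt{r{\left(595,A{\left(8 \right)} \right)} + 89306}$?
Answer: $\sqrt{90906} \approx 301.51$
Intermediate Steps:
$A{\left(D \right)} = 2 D \left(-12 - D\right)$ ($A{\left(D \right)} = \left(-12 - D\right) 2 D = 2 D \left(-12 - D\right)$)
$U = -5$ ($U = -8 + \left(-2 + 5\right) = -8 + 3 = -5$)
$r{\left(O,y \right)} = - 5 y$ ($r{\left(O,y \right)} = y \left(-5\right) = - 5 y$)
$\sqrt{r{\left(595,A{\left(8 \right)} \right)} + 89306} = \sqrt{- 5 \left(\left(-2\right) 8 \left(12 + 8\right)\right) + 89306} = \sqrt{- 5 \left(\left(-2\right) 8 \cdot 20\right) + 89306} = \sqrt{\left(-5\right) \left(-320\right) + 89306} = \sqrt{1600 + 89306} = \sqrt{90906}$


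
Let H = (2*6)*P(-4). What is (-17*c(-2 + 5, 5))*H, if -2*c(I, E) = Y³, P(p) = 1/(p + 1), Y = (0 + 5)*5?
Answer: -531250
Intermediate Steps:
Y = 25 (Y = 5*5 = 25)
P(p) = 1/(1 + p)
c(I, E) = -15625/2 (c(I, E) = -½*25³ = -½*15625 = -15625/2)
H = -4 (H = (2*6)/(1 - 4) = 12/(-3) = 12*(-⅓) = -4)
(-17*c(-2 + 5, 5))*H = -17*(-15625/2)*(-4) = (265625/2)*(-4) = -531250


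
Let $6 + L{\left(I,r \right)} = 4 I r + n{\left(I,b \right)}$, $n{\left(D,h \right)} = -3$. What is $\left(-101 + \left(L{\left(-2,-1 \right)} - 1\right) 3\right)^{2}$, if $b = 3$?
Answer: $11449$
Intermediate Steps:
$L{\left(I,r \right)} = -9 + 4 I r$ ($L{\left(I,r \right)} = -6 + \left(4 I r - 3\right) = -6 + \left(-3 + 4 I r\right) = -9 + 4 I r$)
$\left(-101 + \left(L{\left(-2,-1 \right)} - 1\right) 3\right)^{2} = \left(-101 + \left(\left(-9 + 4 \left(-2\right) \left(-1\right)\right) - 1\right) 3\right)^{2} = \left(-101 + \left(\left(-9 + 8\right) - 1\right) 3\right)^{2} = \left(-101 + \left(-1 - 1\right) 3\right)^{2} = \left(-101 - 6\right)^{2} = \left(-107\right)^{2} = 11449$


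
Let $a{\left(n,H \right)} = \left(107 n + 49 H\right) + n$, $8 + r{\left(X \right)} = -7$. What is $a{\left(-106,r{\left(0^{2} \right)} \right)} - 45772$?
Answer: $-57955$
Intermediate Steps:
$r{\left(X \right)} = -15$ ($r{\left(X \right)} = -8 - 7 = -15$)
$a{\left(n,H \right)} = 49 H + 108 n$ ($a{\left(n,H \right)} = \left(49 H + 107 n\right) + n = 49 H + 108 n$)
$a{\left(-106,r{\left(0^{2} \right)} \right)} - 45772 = \left(49 \left(-15\right) + 108 \left(-106\right)\right) - 45772 = \left(-735 - 11448\right) - 45772 = -12183 - 45772 = -57955$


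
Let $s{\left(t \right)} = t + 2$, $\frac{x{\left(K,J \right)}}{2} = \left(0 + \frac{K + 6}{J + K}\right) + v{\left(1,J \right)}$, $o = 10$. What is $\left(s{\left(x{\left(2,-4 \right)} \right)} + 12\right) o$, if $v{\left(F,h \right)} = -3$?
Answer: $0$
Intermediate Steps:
$x{\left(K,J \right)} = -6 + \frac{2 \left(6 + K\right)}{J + K}$ ($x{\left(K,J \right)} = 2 \left(\left(0 + \frac{K + 6}{J + K}\right) - 3\right) = 2 \left(\left(0 + \frac{6 + K}{J + K}\right) - 3\right) = 2 \left(\frac{6 + K}{J + K} - 3\right) = 2 \left(-3 + \frac{6 + K}{J + K}\right) = -6 + \frac{2 \left(6 + K\right)}{J + K}$)
$s{\left(t \right)} = 2 + t$
$\left(s{\left(x{\left(2,-4 \right)} \right)} + 12\right) o = \left(\left(2 + \frac{2 \left(6 - -12 - 4\right)}{-4 + 2}\right) + 12\right) 10 = \left(\left(2 + \frac{2 \left(6 + 12 - 4\right)}{-2}\right) + 12\right) 10 = \left(\left(2 + 2 \left(- \frac{1}{2}\right) 14\right) + 12\right) 10 = \left(\left(2 - 14\right) + 12\right) 10 = \left(-12 + 12\right) 10 = 0 \cdot 10 = 0$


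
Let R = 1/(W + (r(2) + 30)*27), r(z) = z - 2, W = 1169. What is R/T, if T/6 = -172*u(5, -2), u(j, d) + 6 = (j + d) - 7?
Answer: 1/20423280 ≈ 4.8964e-8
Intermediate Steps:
r(z) = -2 + z
R = 1/1979 (R = 1/(1169 + ((-2 + 2) + 30)*27) = 1/(1169 + (0 + 30)*27) = 1/(1169 + 30*27) = 1/(1169 + 810) = 1/1979 ≈ 0.00050531)
u(j, d) = -13 + d + j (u(j, d) = -6 + ((j + d) - 7) = -6 + ((d + j) - 7) = -6 + (-7 + d + j) = -13 + d + j)
T = 10320 (T = 6*(-172*(-13 - 2 + 5)) = 6*(-172*(-10)) = 6*1720 = 10320)
R/T = (1/1979)/10320 = (1/1979)*(1/10320) = 1/20423280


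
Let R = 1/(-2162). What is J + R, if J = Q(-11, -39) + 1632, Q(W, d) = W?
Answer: 3504601/2162 ≈ 1621.0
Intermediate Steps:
R = -1/2162 ≈ -0.00046253
J = 1621 (J = -11 + 1632 = 1621)
J + R = 1621 - 1/2162 = 3504601/2162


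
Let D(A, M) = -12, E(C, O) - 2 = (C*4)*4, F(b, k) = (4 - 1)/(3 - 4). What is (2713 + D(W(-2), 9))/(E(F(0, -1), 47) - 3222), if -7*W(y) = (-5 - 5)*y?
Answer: -2701/3268 ≈ -0.82650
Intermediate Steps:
F(b, k) = -3 (F(b, k) = 3/(-1) = 3*(-1) = -3)
E(C, O) = 2 + 16*C (E(C, O) = 2 + (C*4)*4 = 2 + (4*C)*4 = 2 + 16*C)
W(y) = 10*y/7 (W(y) = -(-5 - 5)*y/7 = -(-10)*y/7 = 10*y/7)
(2713 + D(W(-2), 9))/(E(F(0, -1), 47) - 3222) = (2713 - 12)/((2 + 16*(-3)) - 3222) = 2701/((2 - 48) - 3222) = 2701/(-46 - 3222) = 2701/(-3268) = 2701*(-1/3268) = -2701/3268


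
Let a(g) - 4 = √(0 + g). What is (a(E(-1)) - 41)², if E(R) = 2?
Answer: (37 - √2)² ≈ 1266.3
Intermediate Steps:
a(g) = 4 + √g (a(g) = 4 + √(0 + g) = 4 + √g)
(a(E(-1)) - 41)² = ((4 + √2) - 41)² = (-37 + √2)²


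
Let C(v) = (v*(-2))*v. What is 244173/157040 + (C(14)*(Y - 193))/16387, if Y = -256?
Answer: 4520222753/367630640 ≈ 12.296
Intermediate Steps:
C(v) = -2*v² (C(v) = (-2*v)*v = -2*v²)
244173/157040 + (C(14)*(Y - 193))/16387 = 244173/157040 + ((-2*14²)*(-256 - 193))/16387 = 244173*(1/157040) + (-2*196*(-449))*(1/16387) = 244173/157040 - 392*(-449)*(1/16387) = 244173/157040 + 176008*(1/16387) = 244173/157040 + 25144/2341 = 4520222753/367630640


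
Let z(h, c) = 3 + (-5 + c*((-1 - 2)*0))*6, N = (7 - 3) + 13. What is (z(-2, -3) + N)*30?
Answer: -300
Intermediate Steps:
N = 17 (N = 4 + 13 = 17)
z(h, c) = -27 (z(h, c) = 3 + (-5 + c*(-3*0))*6 = 3 + (-5 + c*0)*6 = 3 + (-5 + 0)*6 = 3 - 5*6 = 3 - 30 = -27)
(z(-2, -3) + N)*30 = (-27 + 17)*30 = -10*30 = -300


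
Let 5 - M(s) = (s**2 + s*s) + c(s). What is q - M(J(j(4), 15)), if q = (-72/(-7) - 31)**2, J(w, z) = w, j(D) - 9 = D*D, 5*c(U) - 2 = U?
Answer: 411473/245 ≈ 1679.5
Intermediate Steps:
c(U) = 2/5 + U/5
j(D) = 9 + D**2 (j(D) = 9 + D*D = 9 + D**2)
M(s) = 23/5 - 2*s**2 - s/5 (M(s) = 5 - ((s**2 + s*s) + (2/5 + s/5)) = 5 - ((s**2 + s**2) + (2/5 + s/5)) = 5 - (2*s**2 + (2/5 + s/5)) = 5 - (2/5 + 2*s**2 + s/5) = 5 + (-2/5 - 2*s**2 - s/5) = 23/5 - 2*s**2 - s/5)
q = 21025/49 (q = (-72*(-1/7) - 31)**2 = (72/7 - 31)**2 = (-145/7)**2 = 21025/49 ≈ 429.08)
q - M(J(j(4), 15)) = 21025/49 - (23/5 - 2*(9 + 4**2)**2 - (9 + 4**2)/5) = 21025/49 - (23/5 - 2*(9 + 16)**2 - (9 + 16)/5) = 21025/49 - (23/5 - 2*25**2 - 1/5*25) = 21025/49 - (23/5 - 2*625 - 5) = 21025/49 - (23/5 - 1250 - 5) = 21025/49 - 1*(-6252/5) = 21025/49 + 6252/5 = 411473/245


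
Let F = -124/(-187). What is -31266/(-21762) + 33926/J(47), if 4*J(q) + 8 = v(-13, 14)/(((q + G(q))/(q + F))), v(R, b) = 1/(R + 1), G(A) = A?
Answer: -3844945312751/227883201 ≈ -16872.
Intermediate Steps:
F = 124/187 (F = -124*(-1/187) = 124/187 ≈ 0.66310)
v(R, b) = 1/(1 + R)
J(q) = -2 - (124/187 + q)/(96*q) (J(q) = -2 + (1/((1 - 13)*(((q + q)/(q + 124/187)))))/4 = -2 + (1/((-12)*(((2*q)/(124/187 + q)))))/4 = -2 + (-(124/187 + q)/(2*q)/12)/4 = -2 + (-(124/187 + q)/(24*q))/4 = -2 - (124/187 + q)/(96*q))
-31266/(-21762) + 33926/J(47) = -31266/(-21762) + 33926/(((1/17952)*(-124 - 36091*47)/47)) = -31266*(-1/21762) + 33926/(((1/17952)*(1/47)*(-124 - 1696277))) = 579/403 + 33926/(((1/17952)*(1/47)*(-1696401))) = 579/403 + 33926/(-565467/281248) = 579/403 + 33926*(-281248/565467) = 579/403 - 9541619648/565467 = -3844945312751/227883201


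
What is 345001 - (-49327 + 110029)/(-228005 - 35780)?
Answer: 91006149487/263785 ≈ 3.4500e+5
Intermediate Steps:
345001 - (-49327 + 110029)/(-228005 - 35780) = 345001 - 60702/(-263785) = 345001 - 60702*(-1)/263785 = 345001 - 1*(-60702/263785) = 345001 + 60702/263785 = 91006149487/263785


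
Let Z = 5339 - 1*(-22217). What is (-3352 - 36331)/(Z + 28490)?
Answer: -39683/56046 ≈ -0.70804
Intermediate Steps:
Z = 27556 (Z = 5339 + 22217 = 27556)
(-3352 - 36331)/(Z + 28490) = (-3352 - 36331)/(27556 + 28490) = -39683/56046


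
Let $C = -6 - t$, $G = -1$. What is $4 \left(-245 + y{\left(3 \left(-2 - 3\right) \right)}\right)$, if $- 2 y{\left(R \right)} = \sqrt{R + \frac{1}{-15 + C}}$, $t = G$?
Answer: $-980 - \frac{i \sqrt{1505}}{5} \approx -980.0 - 7.7589 i$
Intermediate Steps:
$t = -1$
$C = -5$ ($C = -6 - -1 = -6 + 1 = -5$)
$y{\left(R \right)} = - \frac{\sqrt{- \frac{1}{20} + R}}{2}$ ($y{\left(R \right)} = - \frac{\sqrt{R + \frac{1}{-15 - 5}}}{2} = - \frac{\sqrt{R + \frac{1}{-20}}}{2} = - \frac{\sqrt{R - \frac{1}{20}}}{2} = - \frac{\sqrt{- \frac{1}{20} + R}}{2}$)
$4 \left(-245 + y{\left(3 \left(-2 - 3\right) \right)}\right) = 4 \left(-245 - \frac{\sqrt{-5 + 100 \cdot 3 \left(-2 - 3\right)}}{20}\right) = 4 \left(-245 - \frac{\sqrt{-5 + 100 \cdot 3 \left(-5\right)}}{20}\right) = 4 \left(-245 - \frac{\sqrt{-5 + 100 \left(-15\right)}}{20}\right) = 4 \left(-245 - \frac{\sqrt{-5 - 1500}}{20}\right) = 4 \left(-245 - \frac{\sqrt{-1505}}{20}\right) = 4 \left(-245 - \frac{i \sqrt{1505}}{20}\right) = -980 - \frac{i \sqrt{1505}}{5}$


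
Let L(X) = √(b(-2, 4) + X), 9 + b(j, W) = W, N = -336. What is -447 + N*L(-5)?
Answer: -447 - 336*I*√10 ≈ -447.0 - 1062.5*I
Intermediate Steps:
b(j, W) = -9 + W
L(X) = √(-5 + X) (L(X) = √((-9 + 4) + X) = √(-5 + X))
-447 + N*L(-5) = -447 - 336*√(-5 - 5) = -447 - 336*I*√10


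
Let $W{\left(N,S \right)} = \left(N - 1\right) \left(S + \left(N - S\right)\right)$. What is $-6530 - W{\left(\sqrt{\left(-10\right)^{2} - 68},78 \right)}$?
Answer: $-6562 + 4 \sqrt{2} \approx -6556.3$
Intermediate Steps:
$W{\left(N,S \right)} = N \left(-1 + N\right)$ ($W{\left(N,S \right)} = \left(-1 + N\right) N = N \left(-1 + N\right)$)
$-6530 - W{\left(\sqrt{\left(-10\right)^{2} - 68},78 \right)} = -6530 - \sqrt{\left(-10\right)^{2} - 68} \left(-1 + \sqrt{\left(-10\right)^{2} - 68}\right) = -6530 - \sqrt{100 - 68} \left(-1 + \sqrt{100 - 68}\right) = -6530 - \sqrt{32} \left(-1 + \sqrt{32}\right) = -6530 - 4 \sqrt{2} \left(-1 + 4 \sqrt{2}\right)$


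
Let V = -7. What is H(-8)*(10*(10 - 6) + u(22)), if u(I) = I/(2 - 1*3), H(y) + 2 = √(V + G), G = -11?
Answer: -36 + 54*I*√2 ≈ -36.0 + 76.368*I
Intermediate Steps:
H(y) = -2 + 3*I*√2 (H(y) = -2 + √(-7 - 11) = -2 + √(-18) = -2 + 3*I*√2)
u(I) = -I (u(I) = I/(2 - 3) = I/(-1) = I*(-1) = -I)
H(-8)*(10*(10 - 6) + u(22)) = (-2 + 3*I*√2)*(10*(10 - 6) - 1*22) = (-2 + 3*I*√2)*(10*4 - 22) = (-2 + 3*I*√2)*(40 - 22) = (-2 + 3*I*√2)*18 = -36 + 54*I*√2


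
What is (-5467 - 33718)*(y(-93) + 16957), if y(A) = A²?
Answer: -1003371110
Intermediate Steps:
(-5467 - 33718)*(y(-93) + 16957) = (-5467 - 33718)*((-93)² + 16957) = -39185*(8649 + 16957) = -39185*25606 = -1003371110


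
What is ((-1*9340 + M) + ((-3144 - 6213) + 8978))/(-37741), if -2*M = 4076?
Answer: 11757/37741 ≈ 0.31152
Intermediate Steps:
M = -2038 (M = -½*4076 = -2038)
((-1*9340 + M) + ((-3144 - 6213) + 8978))/(-37741) = ((-1*9340 - 2038) + ((-3144 - 6213) + 8978))/(-37741) = ((-9340 - 2038) + (-9357 + 8978))*(-1/37741) = (-11378 - 379)*(-1/37741) = -11757*(-1/37741) = 11757/37741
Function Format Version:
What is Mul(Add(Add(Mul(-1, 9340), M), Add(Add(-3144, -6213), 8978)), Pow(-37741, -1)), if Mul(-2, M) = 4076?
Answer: Rational(11757, 37741) ≈ 0.31152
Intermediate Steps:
M = -2038 (M = Mul(Rational(-1, 2), 4076) = -2038)
Mul(Add(Add(Mul(-1, 9340), M), Add(Add(-3144, -6213), 8978)), Pow(-37741, -1)) = Mul(Add(Add(Mul(-1, 9340), -2038), Add(Add(-3144, -6213), 8978)), Pow(-37741, -1)) = Mul(Add(Add(-9340, -2038), Add(-9357, 8978)), Rational(-1, 37741)) = Mul(Add(-11378, -379), Rational(-1, 37741)) = Mul(-11757, Rational(-1, 37741)) = Rational(11757, 37741)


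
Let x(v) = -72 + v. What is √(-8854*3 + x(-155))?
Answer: I*√26789 ≈ 163.67*I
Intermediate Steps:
√(-8854*3 + x(-155)) = √(-8854*3 + (-72 - 155)) = √(-26562 - 227) = √(-26789) = I*√26789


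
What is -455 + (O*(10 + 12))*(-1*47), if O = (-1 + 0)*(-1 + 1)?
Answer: -455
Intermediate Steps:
O = 0 (O = -1*0 = 0)
-455 + (O*(10 + 12))*(-1*47) = -455 + (0*(10 + 12))*(-1*47) = -455 + (0*22)*(-47) = -455 + 0*(-47) = -455 + 0 = -455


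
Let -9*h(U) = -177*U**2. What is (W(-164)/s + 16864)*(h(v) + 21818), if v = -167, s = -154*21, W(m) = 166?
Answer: 6664953857075/693 ≈ 9.6175e+9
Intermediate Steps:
s = -3234
h(U) = 59*U**2/3 (h(U) = -(-59)*U**2/3 = 59*U**2/3)
(W(-164)/s + 16864)*(h(v) + 21818) = (166/(-3234) + 16864)*((59/3)*(-167)**2 + 21818) = (166*(-1/3234) + 16864)*((59/3)*27889 + 21818) = (-83/1617 + 16864)*(1645451/3 + 21818) = (27269005/1617)*(1710905/3) = 6664953857075/693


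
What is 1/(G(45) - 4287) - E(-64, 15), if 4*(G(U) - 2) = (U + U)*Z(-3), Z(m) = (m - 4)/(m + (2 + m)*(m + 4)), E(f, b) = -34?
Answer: 1154802/33965 ≈ 34.000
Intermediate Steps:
Z(m) = (-4 + m)/(m + (2 + m)*(4 + m))
G(U) = 2 + 7*U/8 (G(U) = 2 + ((U + U)*((-4 - 3)/(8 + (-3)² + 7*(-3))))/4 = 2 + ((2*U)*(-7/(8 + 9 - 21)))/4 = 2 + ((2*U)*(-7/(-4)))/4 = 2 + ((2*U)*(-¼*(-7)))/4 = 2 + ((2*U)*(7/4))/4 = 2 + (7*U/2)/4 = 2 + 7*U/8)
1/(G(45) - 4287) - E(-64, 15) = 1/((2 + (7/8)*45) - 4287) - 1*(-34) = 1/((2 + 315/8) - 4287) + 34 = 1/(331/8 - 4287) + 34 = 1/(-33965/8) + 34 = -8/33965 + 34 = 1154802/33965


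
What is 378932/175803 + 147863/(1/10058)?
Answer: 261455286290294/175803 ≈ 1.4872e+9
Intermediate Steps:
378932/175803 + 147863/(1/10058) = 378932*(1/175803) + 147863/(1/10058) = 378932/175803 + 147863*10058 = 378932/175803 + 1487206054 = 261455286290294/175803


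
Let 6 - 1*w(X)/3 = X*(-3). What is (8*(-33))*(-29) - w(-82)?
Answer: 8376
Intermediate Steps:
w(X) = 18 + 9*X (w(X) = 18 - 3*X*(-3) = 18 - (-9)*X = 18 + 9*X)
(8*(-33))*(-29) - w(-82) = (8*(-33))*(-29) - (18 + 9*(-82)) = -264*(-29) - (18 - 738) = 7656 - 1*(-720) = 7656 + 720 = 8376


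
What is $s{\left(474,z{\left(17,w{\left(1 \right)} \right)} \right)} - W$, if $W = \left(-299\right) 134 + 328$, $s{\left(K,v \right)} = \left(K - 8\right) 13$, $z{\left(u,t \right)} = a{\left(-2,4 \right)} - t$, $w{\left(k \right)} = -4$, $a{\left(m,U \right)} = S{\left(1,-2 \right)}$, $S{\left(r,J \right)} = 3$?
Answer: $45796$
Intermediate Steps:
$a{\left(m,U \right)} = 3$
$z{\left(u,t \right)} = 3 - t$
$s{\left(K,v \right)} = -104 + 13 K$ ($s{\left(K,v \right)} = \left(-8 + K\right) 13 = -104 + 13 K$)
$W = -39738$ ($W = -40066 + 328 = -39738$)
$s{\left(474,z{\left(17,w{\left(1 \right)} \right)} \right)} - W = \left(-104 + 13 \cdot 474\right) - -39738 = \left(-104 + 6162\right) + 39738 = 6058 + 39738 = 45796$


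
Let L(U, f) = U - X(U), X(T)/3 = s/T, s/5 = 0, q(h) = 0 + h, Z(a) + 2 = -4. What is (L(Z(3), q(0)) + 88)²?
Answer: 6724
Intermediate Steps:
Z(a) = -6 (Z(a) = -2 - 4 = -6)
q(h) = h
s = 0 (s = 5*0 = 0)
X(T) = 0 (X(T) = 3*(0/T) = 3*0 = 0)
L(U, f) = U (L(U, f) = U - 1*0 = U + 0 = U)
(L(Z(3), q(0)) + 88)² = (-6 + 88)² = 82² = 6724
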